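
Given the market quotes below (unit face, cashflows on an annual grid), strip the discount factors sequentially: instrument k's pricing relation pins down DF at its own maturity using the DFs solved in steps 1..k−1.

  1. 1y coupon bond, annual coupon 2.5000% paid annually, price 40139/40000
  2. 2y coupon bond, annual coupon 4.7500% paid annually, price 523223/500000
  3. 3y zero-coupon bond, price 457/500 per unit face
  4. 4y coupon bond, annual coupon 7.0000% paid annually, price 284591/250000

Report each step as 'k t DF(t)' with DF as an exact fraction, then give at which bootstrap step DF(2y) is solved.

1 1 979/1000
2 2 4773/5000
3 3 457/500
4 4 1097/1250
DF(2y) is solved at step 2

step 1 [1y] bond c/1=1/40: DF=(40139/40000 − 1/40·(0))/(1+1/40) = 979/1000 ≈ 0.979000
step 2 [2y] bond c/1=19/400: DF=(523223/500000 − 19/400·(0.979000))/(1+19/400) = 4773/5000 ≈ 0.954600
step 3 [3y] zero: DF = P = 457/500 ≈ 0.914000
step 4 [4y] bond c/1=7/100: DF=(284591/250000 − 7/100·(0.979000+0.954600+0.914000))/(1+7/100) = 1097/1250 ≈ 0.877600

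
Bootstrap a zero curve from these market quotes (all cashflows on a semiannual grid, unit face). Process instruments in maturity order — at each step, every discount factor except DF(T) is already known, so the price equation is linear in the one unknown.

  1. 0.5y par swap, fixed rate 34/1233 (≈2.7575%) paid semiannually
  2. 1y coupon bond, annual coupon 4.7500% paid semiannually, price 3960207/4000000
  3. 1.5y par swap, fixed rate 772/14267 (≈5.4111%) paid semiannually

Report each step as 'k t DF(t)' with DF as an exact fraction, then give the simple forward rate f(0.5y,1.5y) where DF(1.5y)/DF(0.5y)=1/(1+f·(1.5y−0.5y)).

1 1/2 1233/1250
2 1 4721/5000
3 3/2 2307/2500
f(0.5y,1.5y) = ((1233/1250)/(2307/2500) − 1)/(1) = 53/769 ≈ 6.8921%

step 1 [0.5y] swap r/2=17/1233: DF=(1 − 17/1233·(0))/(1+17/1233) = 1233/1250 ≈ 0.986400
step 2 [1y] bond c/2=19/800: DF=(3960207/4000000 − 19/800·(0.986400))/(1+19/800) = 4721/5000 ≈ 0.944200
step 3 [1.5y] swap r/2=386/14267: DF=(1 − 386/14267·(0.986400+0.944200))/(1+386/14267) = 2307/2500 ≈ 0.922800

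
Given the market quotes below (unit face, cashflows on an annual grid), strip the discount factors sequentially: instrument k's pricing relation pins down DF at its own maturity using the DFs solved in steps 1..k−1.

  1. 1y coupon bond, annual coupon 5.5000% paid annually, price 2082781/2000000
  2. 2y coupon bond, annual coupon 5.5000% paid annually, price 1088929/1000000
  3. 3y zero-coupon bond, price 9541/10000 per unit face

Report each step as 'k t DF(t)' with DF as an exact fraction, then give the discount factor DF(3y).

1 1 9871/10000
2 2 9807/10000
3 3 9541/10000
DF(3y) = 9541/10000 ≈ 0.954100

step 1 [1y] bond c/1=11/200: DF=(2082781/2000000 − 11/200·(0))/(1+11/200) = 9871/10000 ≈ 0.987100
step 2 [2y] bond c/1=11/200: DF=(1088929/1000000 − 11/200·(0.987100))/(1+11/200) = 9807/10000 ≈ 0.980700
step 3 [3y] zero: DF = P = 9541/10000 ≈ 0.954100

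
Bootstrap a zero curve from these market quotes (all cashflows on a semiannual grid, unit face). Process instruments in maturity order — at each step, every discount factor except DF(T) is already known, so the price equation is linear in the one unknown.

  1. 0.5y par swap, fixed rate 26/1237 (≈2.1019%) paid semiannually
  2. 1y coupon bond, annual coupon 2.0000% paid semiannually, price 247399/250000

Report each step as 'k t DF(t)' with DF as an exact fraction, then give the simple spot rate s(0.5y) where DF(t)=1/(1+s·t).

step 1 [0.5y] swap r/2=13/1237: DF=(1 − 13/1237·(0))/(1+13/1237) = 1237/1250 ≈ 0.989600
step 2 [1y] bond c/2=1/100: DF=(247399/250000 − 1/100·(0.989600))/(1+1/100) = 97/100 ≈ 0.970000

1 1/2 1237/1250
2 1 97/100
s(0.5y) = (1/(1237/1250) − 1)/(1/2) = 26/1237 ≈ 2.1019%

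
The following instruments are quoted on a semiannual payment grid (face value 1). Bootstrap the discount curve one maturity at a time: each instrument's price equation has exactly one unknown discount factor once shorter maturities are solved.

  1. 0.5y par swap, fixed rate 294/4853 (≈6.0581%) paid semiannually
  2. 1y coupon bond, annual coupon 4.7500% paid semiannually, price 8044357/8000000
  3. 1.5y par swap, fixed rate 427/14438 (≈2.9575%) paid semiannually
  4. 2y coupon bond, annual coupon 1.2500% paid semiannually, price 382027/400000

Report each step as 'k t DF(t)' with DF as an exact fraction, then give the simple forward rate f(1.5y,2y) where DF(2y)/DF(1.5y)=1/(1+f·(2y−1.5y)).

1 1/2 4853/5000
2 1 9597/10000
3 3/2 9573/10000
4 2 582/625
f(1.5y,2y) = ((9573/10000)/(582/625) − 1)/(1/2) = 87/1552 ≈ 5.6057%

step 1 [0.5y] swap r/2=147/4853: DF=(1 − 147/4853·(0))/(1+147/4853) = 4853/5000 ≈ 0.970600
step 2 [1y] bond c/2=19/800: DF=(8044357/8000000 − 19/800·(0.970600))/(1+19/800) = 9597/10000 ≈ 0.959700
step 3 [1.5y] swap r/2=427/28876: DF=(1 − 427/28876·(0.970600+0.959700))/(1+427/28876) = 9573/10000 ≈ 0.957300
step 4 [2y] bond c/2=1/160: DF=(382027/400000 − 1/160·(0.970600+0.959700+0.957300))/(1+1/160) = 582/625 ≈ 0.931200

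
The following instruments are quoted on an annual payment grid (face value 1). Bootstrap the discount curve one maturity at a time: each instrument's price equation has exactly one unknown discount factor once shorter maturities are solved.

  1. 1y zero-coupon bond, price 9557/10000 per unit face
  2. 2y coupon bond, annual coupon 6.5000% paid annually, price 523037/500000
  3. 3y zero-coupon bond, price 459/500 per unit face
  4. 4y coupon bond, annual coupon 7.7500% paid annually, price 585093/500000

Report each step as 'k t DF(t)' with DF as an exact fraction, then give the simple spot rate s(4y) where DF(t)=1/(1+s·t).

1 1 9557/10000
2 2 9239/10000
3 3 459/500
4 4 553/625
s(4y) = (1/(553/625) − 1)/(4) = 18/553 ≈ 3.2550%

step 1 [1y] zero: DF = P = 9557/10000 ≈ 0.955700
step 2 [2y] bond c/1=13/200: DF=(523037/500000 − 13/200·(0.955700))/(1+13/200) = 9239/10000 ≈ 0.923900
step 3 [3y] zero: DF = P = 459/500 ≈ 0.918000
step 4 [4y] bond c/1=31/400: DF=(585093/500000 − 31/400·(0.955700+0.923900+0.918000))/(1+31/400) = 553/625 ≈ 0.884800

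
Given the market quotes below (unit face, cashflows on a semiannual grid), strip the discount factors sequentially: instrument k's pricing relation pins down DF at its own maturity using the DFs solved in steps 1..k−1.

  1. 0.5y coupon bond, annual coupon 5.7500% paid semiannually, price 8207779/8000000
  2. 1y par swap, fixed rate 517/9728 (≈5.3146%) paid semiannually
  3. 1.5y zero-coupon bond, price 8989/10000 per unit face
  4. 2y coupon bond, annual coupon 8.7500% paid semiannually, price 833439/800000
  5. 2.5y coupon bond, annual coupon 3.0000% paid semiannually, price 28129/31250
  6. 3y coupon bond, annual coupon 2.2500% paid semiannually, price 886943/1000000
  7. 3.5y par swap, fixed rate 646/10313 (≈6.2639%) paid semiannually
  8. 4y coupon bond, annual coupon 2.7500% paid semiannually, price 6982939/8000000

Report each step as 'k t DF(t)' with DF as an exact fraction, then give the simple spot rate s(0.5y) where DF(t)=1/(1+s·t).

1 1/2 9973/10000
2 1 9483/10000
3 3/2 8989/10000
4 2 8789/10000
5 5/2 4159/5000
6 3 1033/1250
7 7/2 4031/5000
8 4 7771/10000
s(0.5y) = (1/(9973/10000) − 1)/(1/2) = 54/9973 ≈ 0.5415%

step 1 [0.5y] bond c/2=23/800: DF=(8207779/8000000 − 23/800·(0))/(1+23/800) = 9973/10000 ≈ 0.997300
step 2 [1y] swap r/2=517/19456: DF=(1 − 517/19456·(0.997300))/(1+517/19456) = 9483/10000 ≈ 0.948300
step 3 [1.5y] zero: DF = P = 8989/10000 ≈ 0.898900
step 4 [2y] bond c/2=7/160: DF=(833439/800000 − 7/160·(0.997300+0.948300+0.898900))/(1+7/160) = 8789/10000 ≈ 0.878900
step 5 [2.5y] bond c/2=3/200: DF=(28129/31250 − 3/200·(0.997300+0.948300+0.898900+0.878900))/(1+3/200) = 4159/5000 ≈ 0.831800
step 6 [3y] bond c/2=9/800: DF=(886943/1000000 − 9/800·(0.997300+0.948300+0.898900+0.878900+0.831800))/(1+9/800) = 1033/1250 ≈ 0.826400
step 7 [3.5y] swap r/2=323/10313: DF=(1 − 323/10313·(0.997300+0.948300+0.898900+0.878900+0.831800+0.826400))/(1+323/10313) = 4031/5000 ≈ 0.806200
step 8 [4y] bond c/2=11/800: DF=(6982939/8000000 − 11/800·(0.997300+0.948300+0.898900+0.878900+0.831800+0.826400+0.806200))/(1+11/800) = 7771/10000 ≈ 0.777100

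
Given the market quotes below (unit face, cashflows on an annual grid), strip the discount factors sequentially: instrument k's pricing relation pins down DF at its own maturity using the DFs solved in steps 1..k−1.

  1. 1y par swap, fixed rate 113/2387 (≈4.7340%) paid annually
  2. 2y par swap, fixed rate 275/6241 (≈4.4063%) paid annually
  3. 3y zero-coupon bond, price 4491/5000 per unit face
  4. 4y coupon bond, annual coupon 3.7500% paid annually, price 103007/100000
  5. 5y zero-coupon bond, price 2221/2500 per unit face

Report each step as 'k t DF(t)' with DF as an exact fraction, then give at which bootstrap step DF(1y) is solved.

step 1 [1y] swap r/1=113/2387: DF=(1 − 113/2387·(0))/(1+113/2387) = 2387/2500 ≈ 0.954800
step 2 [2y] swap r/1=275/6241: DF=(1 − 275/6241·(0.954800))/(1+275/6241) = 367/400 ≈ 0.917500
step 3 [3y] zero: DF = P = 4491/5000 ≈ 0.898200
step 4 [4y] bond c/1=3/80: DF=(103007/100000 − 3/80·(0.954800+0.917500+0.898200))/(1+3/80) = 8927/10000 ≈ 0.892700
step 5 [5y] zero: DF = P = 2221/2500 ≈ 0.888400

1 1 2387/2500
2 2 367/400
3 3 4491/5000
4 4 8927/10000
5 5 2221/2500
DF(1y) is solved at step 1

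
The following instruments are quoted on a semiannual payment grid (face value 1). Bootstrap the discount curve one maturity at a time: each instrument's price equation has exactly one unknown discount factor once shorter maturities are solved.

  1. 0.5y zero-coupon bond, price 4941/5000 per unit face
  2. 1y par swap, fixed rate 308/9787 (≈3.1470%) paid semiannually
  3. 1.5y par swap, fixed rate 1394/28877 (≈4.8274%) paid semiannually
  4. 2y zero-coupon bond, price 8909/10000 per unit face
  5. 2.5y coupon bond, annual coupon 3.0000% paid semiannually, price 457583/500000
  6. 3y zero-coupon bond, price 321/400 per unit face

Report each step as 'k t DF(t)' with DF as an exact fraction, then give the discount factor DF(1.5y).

1 1/2 4941/5000
2 1 2423/2500
3 3/2 9303/10000
4 2 8909/10000
5 5/2 4229/5000
6 3 321/400
DF(1.5y) = 9303/10000 ≈ 0.930300

step 1 [0.5y] zero: DF = P = 4941/5000 ≈ 0.988200
step 2 [1y] swap r/2=154/9787: DF=(1 − 154/9787·(0.988200))/(1+154/9787) = 2423/2500 ≈ 0.969200
step 3 [1.5y] swap r/2=697/28877: DF=(1 − 697/28877·(0.988200+0.969200))/(1+697/28877) = 9303/10000 ≈ 0.930300
step 4 [2y] zero: DF = P = 8909/10000 ≈ 0.890900
step 5 [2.5y] bond c/2=3/200: DF=(457583/500000 − 3/200·(0.988200+0.969200+0.930300+0.890900))/(1+3/200) = 4229/5000 ≈ 0.845800
step 6 [3y] zero: DF = P = 321/400 ≈ 0.802500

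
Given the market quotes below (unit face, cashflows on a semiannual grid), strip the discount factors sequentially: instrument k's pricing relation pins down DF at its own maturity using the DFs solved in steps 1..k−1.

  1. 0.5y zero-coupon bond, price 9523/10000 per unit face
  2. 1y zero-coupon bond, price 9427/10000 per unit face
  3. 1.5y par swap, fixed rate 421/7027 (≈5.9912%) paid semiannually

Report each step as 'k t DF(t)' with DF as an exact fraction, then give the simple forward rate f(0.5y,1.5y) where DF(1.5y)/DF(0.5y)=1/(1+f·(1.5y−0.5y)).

1 1/2 9523/10000
2 1 9427/10000
3 3/2 4579/5000
f(0.5y,1.5y) = ((9523/10000)/(4579/5000) − 1)/(1) = 365/9158 ≈ 3.9856%

step 1 [0.5y] zero: DF = P = 9523/10000 ≈ 0.952300
step 2 [1y] zero: DF = P = 9427/10000 ≈ 0.942700
step 3 [1.5y] swap r/2=421/14054: DF=(1 − 421/14054·(0.952300+0.942700))/(1+421/14054) = 4579/5000 ≈ 0.915800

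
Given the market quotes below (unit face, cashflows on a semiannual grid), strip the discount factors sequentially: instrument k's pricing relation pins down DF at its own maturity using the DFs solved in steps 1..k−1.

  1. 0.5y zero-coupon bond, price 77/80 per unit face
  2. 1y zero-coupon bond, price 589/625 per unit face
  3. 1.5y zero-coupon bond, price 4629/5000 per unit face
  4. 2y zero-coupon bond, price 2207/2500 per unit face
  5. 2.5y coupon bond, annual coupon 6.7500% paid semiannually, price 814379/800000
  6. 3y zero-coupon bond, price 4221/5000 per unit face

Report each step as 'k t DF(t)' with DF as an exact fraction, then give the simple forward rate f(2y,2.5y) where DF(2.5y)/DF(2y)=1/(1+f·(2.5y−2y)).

step 1 [0.5y] zero: DF = P = 77/80 ≈ 0.962500
step 2 [1y] zero: DF = P = 589/625 ≈ 0.942400
step 3 [1.5y] zero: DF = P = 4629/5000 ≈ 0.925800
step 4 [2y] zero: DF = P = 2207/2500 ≈ 0.882800
step 5 [2.5y] bond c/2=27/800: DF=(814379/800000 − 27/800·(0.962500+0.942400+0.925800+0.882800))/(1+27/800) = 1727/2000 ≈ 0.863500
step 6 [3y] zero: DF = P = 4221/5000 ≈ 0.844200

1 1/2 77/80
2 1 589/625
3 3/2 4629/5000
4 2 2207/2500
5 5/2 1727/2000
6 3 4221/5000
f(2y,2.5y) = ((2207/2500)/(1727/2000) − 1)/(1/2) = 386/8635 ≈ 4.4702%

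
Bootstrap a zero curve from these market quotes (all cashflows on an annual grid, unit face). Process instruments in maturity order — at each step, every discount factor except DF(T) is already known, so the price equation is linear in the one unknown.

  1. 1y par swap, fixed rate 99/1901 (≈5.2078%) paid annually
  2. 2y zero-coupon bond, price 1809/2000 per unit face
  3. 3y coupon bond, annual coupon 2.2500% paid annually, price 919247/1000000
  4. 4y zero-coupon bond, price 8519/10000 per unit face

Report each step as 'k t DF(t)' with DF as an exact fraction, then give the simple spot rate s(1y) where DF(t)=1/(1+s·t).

step 1 [1y] swap r/1=99/1901: DF=(1 − 99/1901·(0))/(1+99/1901) = 1901/2000 ≈ 0.950500
step 2 [2y] zero: DF = P = 1809/2000 ≈ 0.904500
step 3 [3y] bond c/1=9/400: DF=(919247/1000000 − 9/400·(0.950500+0.904500))/(1+9/400) = 4291/5000 ≈ 0.858200
step 4 [4y] zero: DF = P = 8519/10000 ≈ 0.851900

1 1 1901/2000
2 2 1809/2000
3 3 4291/5000
4 4 8519/10000
s(1y) = (1/(1901/2000) − 1)/(1) = 99/1901 ≈ 5.2078%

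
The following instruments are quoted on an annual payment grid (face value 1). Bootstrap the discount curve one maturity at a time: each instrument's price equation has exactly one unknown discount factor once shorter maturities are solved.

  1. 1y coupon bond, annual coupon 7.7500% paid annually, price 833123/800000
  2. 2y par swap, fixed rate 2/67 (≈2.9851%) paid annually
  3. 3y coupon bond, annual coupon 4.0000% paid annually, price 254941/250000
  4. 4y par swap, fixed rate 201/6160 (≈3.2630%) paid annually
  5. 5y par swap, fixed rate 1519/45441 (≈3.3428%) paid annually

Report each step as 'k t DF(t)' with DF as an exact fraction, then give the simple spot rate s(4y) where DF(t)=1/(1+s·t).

1 1 1933/2000
2 2 943/1000
3 3 9071/10000
4 4 4397/5000
5 5 8481/10000
s(4y) = (1/(4397/5000) − 1)/(4) = 603/17588 ≈ 3.4285%

step 1 [1y] bond c/1=31/400: DF=(833123/800000 − 31/400·(0))/(1+31/400) = 1933/2000 ≈ 0.966500
step 2 [2y] swap r/1=2/67: DF=(1 − 2/67·(0.966500))/(1+2/67) = 943/1000 ≈ 0.943000
step 3 [3y] bond c/1=1/25: DF=(254941/250000 − 1/25·(0.966500+0.943000))/(1+1/25) = 9071/10000 ≈ 0.907100
step 4 [4y] swap r/1=201/6160: DF=(1 − 201/6160·(0.966500+0.943000+0.907100))/(1+201/6160) = 4397/5000 ≈ 0.879400
step 5 [5y] swap r/1=1519/45441: DF=(1 − 1519/45441·(0.966500+0.943000+0.907100+0.879400))/(1+1519/45441) = 8481/10000 ≈ 0.848100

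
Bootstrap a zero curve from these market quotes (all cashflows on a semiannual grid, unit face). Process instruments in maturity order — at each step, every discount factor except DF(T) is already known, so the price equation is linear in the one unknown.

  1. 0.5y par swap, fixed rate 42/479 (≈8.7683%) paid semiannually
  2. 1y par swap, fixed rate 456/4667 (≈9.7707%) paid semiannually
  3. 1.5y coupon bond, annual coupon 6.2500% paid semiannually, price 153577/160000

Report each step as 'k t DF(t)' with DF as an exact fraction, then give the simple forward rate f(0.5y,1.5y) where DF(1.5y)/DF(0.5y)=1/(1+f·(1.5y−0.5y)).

1 1/2 479/500
2 1 568/625
3 3/2 4371/5000
f(0.5y,1.5y) = ((479/500)/(4371/5000) − 1)/(1) = 419/4371 ≈ 9.5859%

step 1 [0.5y] swap r/2=21/479: DF=(1 − 21/479·(0))/(1+21/479) = 479/500 ≈ 0.958000
step 2 [1y] swap r/2=228/4667: DF=(1 − 228/4667·(0.958000))/(1+228/4667) = 568/625 ≈ 0.908800
step 3 [1.5y] bond c/2=1/32: DF=(153577/160000 − 1/32·(0.958000+0.908800))/(1+1/32) = 4371/5000 ≈ 0.874200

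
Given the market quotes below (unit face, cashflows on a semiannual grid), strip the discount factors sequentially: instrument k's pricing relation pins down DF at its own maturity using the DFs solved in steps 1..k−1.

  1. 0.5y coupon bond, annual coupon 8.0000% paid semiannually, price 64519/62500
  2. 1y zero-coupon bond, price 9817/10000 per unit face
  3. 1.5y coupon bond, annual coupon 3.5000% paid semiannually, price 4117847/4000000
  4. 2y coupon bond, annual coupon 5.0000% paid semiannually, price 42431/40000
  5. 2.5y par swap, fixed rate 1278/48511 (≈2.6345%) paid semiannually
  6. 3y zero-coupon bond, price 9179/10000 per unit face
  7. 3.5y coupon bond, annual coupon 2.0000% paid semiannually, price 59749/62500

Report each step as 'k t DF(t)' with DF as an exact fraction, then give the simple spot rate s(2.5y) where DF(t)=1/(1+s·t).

1 1/2 4963/5000
2 1 9817/10000
3 3/2 4889/5000
4 2 9629/10000
5 5/2 9361/10000
6 3 9179/10000
7 7/2 4447/5000
s(2.5y) = (1/(9361/10000) − 1)/(5/2) = 1278/46805 ≈ 2.7305%

step 1 [0.5y] bond c/2=1/25: DF=(64519/62500 − 1/25·(0))/(1+1/25) = 4963/5000 ≈ 0.992600
step 2 [1y] zero: DF = P = 9817/10000 ≈ 0.981700
step 3 [1.5y] bond c/2=7/400: DF=(4117847/4000000 − 7/400·(0.992600+0.981700))/(1+7/400) = 4889/5000 ≈ 0.977800
step 4 [2y] bond c/2=1/40: DF=(42431/40000 − 1/40·(0.992600+0.981700+0.977800))/(1+1/40) = 9629/10000 ≈ 0.962900
step 5 [2.5y] swap r/2=639/48511: DF=(1 − 639/48511·(0.992600+0.981700+0.977800+0.962900))/(1+639/48511) = 9361/10000 ≈ 0.936100
step 6 [3y] zero: DF = P = 9179/10000 ≈ 0.917900
step 7 [3.5y] bond c/2=1/100: DF=(59749/62500 − 1/100·(0.992600+0.981700+0.977800+0.962900+0.936100+0.917900))/(1+1/100) = 4447/5000 ≈ 0.889400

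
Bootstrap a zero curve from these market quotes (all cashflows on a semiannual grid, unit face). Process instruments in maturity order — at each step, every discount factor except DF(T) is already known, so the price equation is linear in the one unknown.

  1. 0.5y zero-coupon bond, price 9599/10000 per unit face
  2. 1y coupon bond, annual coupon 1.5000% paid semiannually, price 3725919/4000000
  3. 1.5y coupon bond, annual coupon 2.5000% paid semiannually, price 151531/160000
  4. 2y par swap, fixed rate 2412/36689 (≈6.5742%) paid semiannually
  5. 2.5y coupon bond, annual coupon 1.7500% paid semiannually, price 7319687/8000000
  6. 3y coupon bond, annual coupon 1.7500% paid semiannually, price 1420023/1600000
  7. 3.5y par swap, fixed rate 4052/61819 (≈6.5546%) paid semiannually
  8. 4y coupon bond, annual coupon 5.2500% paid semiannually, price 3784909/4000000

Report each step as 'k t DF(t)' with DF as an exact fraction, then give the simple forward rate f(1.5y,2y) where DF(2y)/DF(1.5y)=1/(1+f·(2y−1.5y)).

1 1/2 9599/10000
2 1 4587/5000
3 3/2 4561/5000
4 2 4397/5000
5 5/2 547/625
6 3 2101/2500
7 7/2 3987/5000
8 4 7639/10000
f(1.5y,2y) = ((4561/5000)/(4397/5000) − 1)/(1/2) = 328/4397 ≈ 7.4596%

step 1 [0.5y] zero: DF = P = 9599/10000 ≈ 0.959900
step 2 [1y] bond c/2=3/400: DF=(3725919/4000000 − 3/400·(0.959900))/(1+3/400) = 4587/5000 ≈ 0.917400
step 3 [1.5y] bond c/2=1/80: DF=(151531/160000 − 1/80·(0.959900+0.917400))/(1+1/80) = 4561/5000 ≈ 0.912200
step 4 [2y] swap r/2=1206/36689: DF=(1 − 1206/36689·(0.959900+0.917400+0.912200))/(1+1206/36689) = 4397/5000 ≈ 0.879400
step 5 [2.5y] bond c/2=7/800: DF=(7319687/8000000 − 7/800·(0.959900+0.917400+0.912200+0.879400))/(1+7/800) = 547/625 ≈ 0.875200
step 6 [3y] bond c/2=7/800: DF=(1420023/1600000 − 7/800·(0.959900+0.917400+0.912200+0.879400+0.875200))/(1+7/800) = 2101/2500 ≈ 0.840400
step 7 [3.5y] swap r/2=2026/61819: DF=(1 − 2026/61819·(0.959900+0.917400+0.912200+0.879400+0.875200+0.840400))/(1+2026/61819) = 3987/5000 ≈ 0.797400
step 8 [4y] bond c/2=21/800: DF=(3784909/4000000 − 21/800·(0.959900+0.917400+0.912200+0.879400+0.875200+0.840400+0.797400))/(1+21/800) = 7639/10000 ≈ 0.763900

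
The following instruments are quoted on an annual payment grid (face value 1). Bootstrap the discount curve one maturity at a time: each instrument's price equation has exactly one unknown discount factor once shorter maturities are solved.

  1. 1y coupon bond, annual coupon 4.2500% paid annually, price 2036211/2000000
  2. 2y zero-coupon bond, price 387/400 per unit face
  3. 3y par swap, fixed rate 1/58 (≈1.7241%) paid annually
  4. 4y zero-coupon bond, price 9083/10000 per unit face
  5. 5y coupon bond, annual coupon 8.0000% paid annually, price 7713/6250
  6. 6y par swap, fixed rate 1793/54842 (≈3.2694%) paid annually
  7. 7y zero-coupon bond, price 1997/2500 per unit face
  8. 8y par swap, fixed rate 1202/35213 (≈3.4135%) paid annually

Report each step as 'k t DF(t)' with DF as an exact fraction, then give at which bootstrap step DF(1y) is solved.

1 1 4883/5000
2 2 387/400
3 3 9501/10000
4 4 9083/10000
5 5 861/1000
6 6 8207/10000
7 7 1997/2500
8 8 1899/2500
DF(1y) is solved at step 1

step 1 [1y] bond c/1=17/400: DF=(2036211/2000000 − 17/400·(0))/(1+17/400) = 4883/5000 ≈ 0.976600
step 2 [2y] zero: DF = P = 387/400 ≈ 0.967500
step 3 [3y] swap r/1=1/58: DF=(1 − 1/58·(0.976600+0.967500))/(1+1/58) = 9501/10000 ≈ 0.950100
step 4 [4y] zero: DF = P = 9083/10000 ≈ 0.908300
step 5 [5y] bond c/1=2/25: DF=(7713/6250 − 2/25·(0.976600+0.967500+0.950100+0.908300))/(1+2/25) = 861/1000 ≈ 0.861000
step 6 [6y] swap r/1=1793/54842: DF=(1 − 1793/54842·(0.976600+0.967500+0.950100+0.908300+0.861000))/(1+1793/54842) = 8207/10000 ≈ 0.820700
step 7 [7y] zero: DF = P = 1997/2500 ≈ 0.798800
step 8 [8y] swap r/1=1202/35213: DF=(1 − 1202/35213·(0.976600+0.967500+0.950100+0.908300+0.861000+0.820700+0.798800))/(1+1202/35213) = 1899/2500 ≈ 0.759600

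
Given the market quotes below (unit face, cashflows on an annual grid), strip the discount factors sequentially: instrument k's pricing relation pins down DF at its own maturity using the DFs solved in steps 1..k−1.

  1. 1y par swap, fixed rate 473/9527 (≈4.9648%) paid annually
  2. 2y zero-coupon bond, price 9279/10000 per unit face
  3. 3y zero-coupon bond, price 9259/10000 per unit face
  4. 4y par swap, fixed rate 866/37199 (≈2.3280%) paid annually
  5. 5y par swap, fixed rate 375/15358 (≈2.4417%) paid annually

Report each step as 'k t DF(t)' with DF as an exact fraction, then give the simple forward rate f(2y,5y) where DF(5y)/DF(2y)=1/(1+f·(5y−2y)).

1 1 9527/10000
2 2 9279/10000
3 3 9259/10000
4 4 4567/5000
5 5 71/80
f(2y,5y) = ((9279/10000)/(71/80) − 1)/(3) = 404/26625 ≈ 1.5174%

step 1 [1y] swap r/1=473/9527: DF=(1 − 473/9527·(0))/(1+473/9527) = 9527/10000 ≈ 0.952700
step 2 [2y] zero: DF = P = 9279/10000 ≈ 0.927900
step 3 [3y] zero: DF = P = 9259/10000 ≈ 0.925900
step 4 [4y] swap r/1=866/37199: DF=(1 − 866/37199·(0.952700+0.927900+0.925900))/(1+866/37199) = 4567/5000 ≈ 0.913400
step 5 [5y] swap r/1=375/15358: DF=(1 − 375/15358·(0.952700+0.927900+0.925900+0.913400))/(1+375/15358) = 71/80 ≈ 0.887500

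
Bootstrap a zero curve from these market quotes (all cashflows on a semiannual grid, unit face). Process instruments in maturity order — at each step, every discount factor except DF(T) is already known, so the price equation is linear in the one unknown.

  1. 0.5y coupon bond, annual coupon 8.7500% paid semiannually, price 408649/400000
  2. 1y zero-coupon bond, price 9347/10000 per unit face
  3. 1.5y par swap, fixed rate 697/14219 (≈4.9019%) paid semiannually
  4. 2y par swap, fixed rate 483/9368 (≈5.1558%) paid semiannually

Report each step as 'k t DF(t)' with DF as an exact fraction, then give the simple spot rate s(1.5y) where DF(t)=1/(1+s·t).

step 1 [0.5y] bond c/2=7/160: DF=(408649/400000 − 7/160·(0))/(1+7/160) = 2447/2500 ≈ 0.978800
step 2 [1y] zero: DF = P = 9347/10000 ≈ 0.934700
step 3 [1.5y] swap r/2=697/28438: DF=(1 − 697/28438·(0.978800+0.934700))/(1+697/28438) = 9303/10000 ≈ 0.930300
step 4 [2y] swap r/2=483/18736: DF=(1 − 483/18736·(0.978800+0.934700+0.930300))/(1+483/18736) = 4517/5000 ≈ 0.903400

1 1/2 2447/2500
2 1 9347/10000
3 3/2 9303/10000
4 2 4517/5000
s(1.5y) = (1/(9303/10000) − 1)/(3/2) = 1394/27909 ≈ 4.9948%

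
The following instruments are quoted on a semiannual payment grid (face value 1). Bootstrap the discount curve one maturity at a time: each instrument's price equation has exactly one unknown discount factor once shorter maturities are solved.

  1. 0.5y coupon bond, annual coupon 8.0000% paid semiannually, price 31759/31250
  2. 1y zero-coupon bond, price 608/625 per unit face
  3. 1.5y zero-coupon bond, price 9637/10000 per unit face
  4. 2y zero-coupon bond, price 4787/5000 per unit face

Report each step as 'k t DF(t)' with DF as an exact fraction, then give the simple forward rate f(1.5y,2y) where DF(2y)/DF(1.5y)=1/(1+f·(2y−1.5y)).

1 1/2 2443/2500
2 1 608/625
3 3/2 9637/10000
4 2 4787/5000
f(1.5y,2y) = ((9637/10000)/(4787/5000) − 1)/(1/2) = 63/4787 ≈ 1.3161%

step 1 [0.5y] bond c/2=1/25: DF=(31759/31250 − 1/25·(0))/(1+1/25) = 2443/2500 ≈ 0.977200
step 2 [1y] zero: DF = P = 608/625 ≈ 0.972800
step 3 [1.5y] zero: DF = P = 9637/10000 ≈ 0.963700
step 4 [2y] zero: DF = P = 4787/5000 ≈ 0.957400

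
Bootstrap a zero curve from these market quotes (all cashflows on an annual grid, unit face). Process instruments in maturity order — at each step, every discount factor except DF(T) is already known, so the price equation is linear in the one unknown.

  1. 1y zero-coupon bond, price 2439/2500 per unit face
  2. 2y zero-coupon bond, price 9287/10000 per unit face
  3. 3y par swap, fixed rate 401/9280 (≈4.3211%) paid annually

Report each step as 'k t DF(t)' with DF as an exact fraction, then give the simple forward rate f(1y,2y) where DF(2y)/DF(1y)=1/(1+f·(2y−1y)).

1 1 2439/2500
2 2 9287/10000
3 3 8797/10000
f(1y,2y) = ((2439/2500)/(9287/10000) − 1)/(1) = 469/9287 ≈ 5.0501%

step 1 [1y] zero: DF = P = 2439/2500 ≈ 0.975600
step 2 [2y] zero: DF = P = 9287/10000 ≈ 0.928700
step 3 [3y] swap r/1=401/9280: DF=(1 − 401/9280·(0.975600+0.928700))/(1+401/9280) = 8797/10000 ≈ 0.879700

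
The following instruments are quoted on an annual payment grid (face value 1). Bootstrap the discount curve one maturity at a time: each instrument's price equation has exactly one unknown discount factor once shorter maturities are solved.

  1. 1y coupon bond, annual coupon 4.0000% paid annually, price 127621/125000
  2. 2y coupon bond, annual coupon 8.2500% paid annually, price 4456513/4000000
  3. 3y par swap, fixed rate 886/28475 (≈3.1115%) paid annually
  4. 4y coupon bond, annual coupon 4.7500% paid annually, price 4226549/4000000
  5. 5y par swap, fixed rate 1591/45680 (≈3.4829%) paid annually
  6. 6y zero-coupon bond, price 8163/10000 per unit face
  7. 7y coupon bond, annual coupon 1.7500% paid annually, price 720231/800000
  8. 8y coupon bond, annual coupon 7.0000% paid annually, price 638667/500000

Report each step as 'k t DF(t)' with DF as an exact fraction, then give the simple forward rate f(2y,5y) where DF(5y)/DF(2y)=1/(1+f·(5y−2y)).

1 1 9817/10000
2 2 1193/1250
3 3 4557/5000
4 4 2199/2500
5 5 8409/10000
6 6 8163/10000
7 7 3961/5000
8 8 7897/10000
f(2y,5y) = ((1193/1250)/(8409/10000) − 1)/(3) = 1135/25227 ≈ 4.4991%

step 1 [1y] bond c/1=1/25: DF=(127621/125000 − 1/25·(0))/(1+1/25) = 9817/10000 ≈ 0.981700
step 2 [2y] bond c/1=33/400: DF=(4456513/4000000 − 33/400·(0.981700))/(1+33/400) = 1193/1250 ≈ 0.954400
step 3 [3y] swap r/1=886/28475: DF=(1 − 886/28475·(0.981700+0.954400))/(1+886/28475) = 4557/5000 ≈ 0.911400
step 4 [4y] bond c/1=19/400: DF=(4226549/4000000 − 19/400·(0.981700+0.954400+0.911400))/(1+19/400) = 2199/2500 ≈ 0.879600
step 5 [5y] swap r/1=1591/45680: DF=(1 − 1591/45680·(0.981700+0.954400+0.911400+0.879600))/(1+1591/45680) = 8409/10000 ≈ 0.840900
step 6 [6y] zero: DF = P = 8163/10000 ≈ 0.816300
step 7 [7y] bond c/1=7/400: DF=(720231/800000 − 7/400·(0.981700+0.954400+0.911400+0.879600+0.840900+0.816300))/(1+7/400) = 3961/5000 ≈ 0.792200
step 8 [8y] bond c/1=7/100: DF=(638667/500000 − 7/100·(0.981700+0.954400+0.911400+0.879600+0.840900+0.816300+0.792200))/(1+7/100) = 7897/10000 ≈ 0.789700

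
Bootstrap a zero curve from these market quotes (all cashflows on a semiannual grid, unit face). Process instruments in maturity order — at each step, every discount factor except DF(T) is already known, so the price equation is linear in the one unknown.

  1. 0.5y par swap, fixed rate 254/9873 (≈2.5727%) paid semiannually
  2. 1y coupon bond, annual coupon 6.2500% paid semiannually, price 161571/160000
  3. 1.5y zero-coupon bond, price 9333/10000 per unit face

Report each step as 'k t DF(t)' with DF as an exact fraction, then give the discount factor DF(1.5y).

1 1/2 9873/10000
2 1 9493/10000
3 3/2 9333/10000
DF(1.5y) = 9333/10000 ≈ 0.933300

step 1 [0.5y] swap r/2=127/9873: DF=(1 − 127/9873·(0))/(1+127/9873) = 9873/10000 ≈ 0.987300
step 2 [1y] bond c/2=1/32: DF=(161571/160000 − 1/32·(0.987300))/(1+1/32) = 9493/10000 ≈ 0.949300
step 3 [1.5y] zero: DF = P = 9333/10000 ≈ 0.933300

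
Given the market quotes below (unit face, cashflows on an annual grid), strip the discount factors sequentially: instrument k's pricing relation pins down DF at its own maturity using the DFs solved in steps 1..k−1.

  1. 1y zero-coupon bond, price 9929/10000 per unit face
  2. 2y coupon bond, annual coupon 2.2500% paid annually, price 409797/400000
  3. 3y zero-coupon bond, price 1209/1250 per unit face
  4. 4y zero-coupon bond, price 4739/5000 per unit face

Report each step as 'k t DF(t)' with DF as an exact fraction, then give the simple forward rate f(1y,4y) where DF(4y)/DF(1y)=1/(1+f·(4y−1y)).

step 1 [1y] zero: DF = P = 9929/10000 ≈ 0.992900
step 2 [2y] bond c/1=9/400: DF=(409797/400000 − 9/400·(0.992900))/(1+9/400) = 9801/10000 ≈ 0.980100
step 3 [3y] zero: DF = P = 1209/1250 ≈ 0.967200
step 4 [4y] zero: DF = P = 4739/5000 ≈ 0.947800

1 1 9929/10000
2 2 9801/10000
3 3 1209/1250
4 4 4739/5000
f(1y,4y) = ((9929/10000)/(4739/5000) − 1)/(3) = 451/28434 ≈ 1.5861%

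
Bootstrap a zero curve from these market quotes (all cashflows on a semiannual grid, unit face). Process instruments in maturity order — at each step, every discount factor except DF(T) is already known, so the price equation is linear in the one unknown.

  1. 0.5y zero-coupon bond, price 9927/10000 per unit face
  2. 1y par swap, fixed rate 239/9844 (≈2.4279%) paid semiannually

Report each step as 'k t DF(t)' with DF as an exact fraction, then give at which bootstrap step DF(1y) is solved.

step 1 [0.5y] zero: DF = P = 9927/10000 ≈ 0.992700
step 2 [1y] swap r/2=239/19688: DF=(1 − 239/19688·(0.992700))/(1+239/19688) = 9761/10000 ≈ 0.976100

1 1/2 9927/10000
2 1 9761/10000
DF(1y) is solved at step 2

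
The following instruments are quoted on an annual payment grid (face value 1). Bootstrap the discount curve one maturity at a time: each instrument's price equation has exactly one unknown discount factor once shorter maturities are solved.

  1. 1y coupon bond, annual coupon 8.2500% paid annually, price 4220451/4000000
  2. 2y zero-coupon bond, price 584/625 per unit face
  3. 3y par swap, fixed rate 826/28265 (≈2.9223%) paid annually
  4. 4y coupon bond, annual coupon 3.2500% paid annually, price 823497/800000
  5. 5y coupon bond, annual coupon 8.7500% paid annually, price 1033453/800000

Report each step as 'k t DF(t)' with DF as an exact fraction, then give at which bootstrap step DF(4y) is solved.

step 1 [1y] bond c/1=33/400: DF=(4220451/4000000 − 33/400·(0))/(1+33/400) = 9747/10000 ≈ 0.974700
step 2 [2y] zero: DF = P = 584/625 ≈ 0.934400
step 3 [3y] swap r/1=826/28265: DF=(1 − 826/28265·(0.974700+0.934400))/(1+826/28265) = 4587/5000 ≈ 0.917400
step 4 [4y] bond c/1=13/400: DF=(823497/800000 − 13/400·(0.974700+0.934400+0.917400))/(1+13/400) = 227/250 ≈ 0.908000
step 5 [5y] bond c/1=7/80: DF=(1033453/800000 − 7/80·(0.974700+0.934400+0.917400+0.908000))/(1+7/80) = 4437/5000 ≈ 0.887400

1 1 9747/10000
2 2 584/625
3 3 4587/5000
4 4 227/250
5 5 4437/5000
DF(4y) is solved at step 4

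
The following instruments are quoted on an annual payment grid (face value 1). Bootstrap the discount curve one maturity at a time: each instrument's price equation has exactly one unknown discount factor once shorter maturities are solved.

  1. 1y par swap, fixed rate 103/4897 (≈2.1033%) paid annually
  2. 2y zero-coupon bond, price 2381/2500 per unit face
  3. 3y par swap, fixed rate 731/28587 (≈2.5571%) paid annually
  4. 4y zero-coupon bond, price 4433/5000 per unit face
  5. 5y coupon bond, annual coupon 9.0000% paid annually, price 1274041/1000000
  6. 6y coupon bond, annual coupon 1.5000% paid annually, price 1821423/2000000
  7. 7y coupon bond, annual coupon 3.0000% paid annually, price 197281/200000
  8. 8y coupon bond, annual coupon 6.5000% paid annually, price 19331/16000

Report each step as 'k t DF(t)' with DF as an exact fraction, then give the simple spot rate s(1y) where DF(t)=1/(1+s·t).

step 1 [1y] swap r/1=103/4897: DF=(1 − 103/4897·(0))/(1+103/4897) = 4897/5000 ≈ 0.979400
step 2 [2y] zero: DF = P = 2381/2500 ≈ 0.952400
step 3 [3y] swap r/1=731/28587: DF=(1 − 731/28587·(0.979400+0.952400))/(1+731/28587) = 9269/10000 ≈ 0.926900
step 4 [4y] zero: DF = P = 4433/5000 ≈ 0.886600
step 5 [5y] bond c/1=9/100: DF=(1274041/1000000 − 9/100·(0.979400+0.952400+0.926900+0.886600))/(1+9/100) = 2149/2500 ≈ 0.859600
step 6 [6y] bond c/1=3/200: DF=(1821423/2000000 − 3/200·(0.979400+0.952400+0.926900+0.886600+0.859600))/(1+3/200) = 2073/2500 ≈ 0.829200
step 7 [7y] bond c/1=3/100: DF=(197281/200000 − 3/100·(0.979400+0.952400+0.926900+0.886600+0.859600+0.829200))/(1+3/100) = 3997/5000 ≈ 0.799400
step 8 [8y] bond c/1=13/200: DF=(19331/16000 − 13/200·(0.979400+0.952400+0.926900+0.886600+0.859600+0.829200+0.799400))/(1+13/200) = 377/500 ≈ 0.754000

1 1 4897/5000
2 2 2381/2500
3 3 9269/10000
4 4 4433/5000
5 5 2149/2500
6 6 2073/2500
7 7 3997/5000
8 8 377/500
s(1y) = (1/(4897/5000) − 1)/(1) = 103/4897 ≈ 2.1033%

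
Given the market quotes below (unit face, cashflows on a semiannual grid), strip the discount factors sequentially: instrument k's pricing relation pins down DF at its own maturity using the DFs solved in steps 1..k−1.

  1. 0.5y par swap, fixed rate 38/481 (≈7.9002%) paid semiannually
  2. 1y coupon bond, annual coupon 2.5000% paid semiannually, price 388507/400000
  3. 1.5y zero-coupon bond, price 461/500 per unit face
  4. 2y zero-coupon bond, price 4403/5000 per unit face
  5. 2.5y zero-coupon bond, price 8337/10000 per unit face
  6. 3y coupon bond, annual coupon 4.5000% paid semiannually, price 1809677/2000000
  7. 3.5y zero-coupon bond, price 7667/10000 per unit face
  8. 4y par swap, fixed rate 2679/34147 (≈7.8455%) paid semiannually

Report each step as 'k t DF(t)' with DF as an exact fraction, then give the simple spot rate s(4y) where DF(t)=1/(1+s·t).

1 1/2 481/500
2 1 4737/5000
3 3/2 461/500
4 2 4403/5000
5 5/2 8337/10000
6 3 7849/10000
7 7/2 7667/10000
8 4 7321/10000
s(4y) = (1/(7321/10000) − 1)/(4) = 2679/29284 ≈ 9.1483%

step 1 [0.5y] swap r/2=19/481: DF=(1 − 19/481·(0))/(1+19/481) = 481/500 ≈ 0.962000
step 2 [1y] bond c/2=1/80: DF=(388507/400000 − 1/80·(0.962000))/(1+1/80) = 4737/5000 ≈ 0.947400
step 3 [1.5y] zero: DF = P = 461/500 ≈ 0.922000
step 4 [2y] zero: DF = P = 4403/5000 ≈ 0.880600
step 5 [2.5y] zero: DF = P = 8337/10000 ≈ 0.833700
step 6 [3y] bond c/2=9/400: DF=(1809677/2000000 − 9/400·(0.962000+0.947400+0.922000+0.880600+0.833700))/(1+9/400) = 7849/10000 ≈ 0.784900
step 7 [3.5y] zero: DF = P = 7667/10000 ≈ 0.766700
step 8 [4y] swap r/2=2679/68294: DF=(1 − 2679/68294·(0.962000+0.947400+0.922000+0.880600+0.833700+0.784900+0.766700))/(1+2679/68294) = 7321/10000 ≈ 0.732100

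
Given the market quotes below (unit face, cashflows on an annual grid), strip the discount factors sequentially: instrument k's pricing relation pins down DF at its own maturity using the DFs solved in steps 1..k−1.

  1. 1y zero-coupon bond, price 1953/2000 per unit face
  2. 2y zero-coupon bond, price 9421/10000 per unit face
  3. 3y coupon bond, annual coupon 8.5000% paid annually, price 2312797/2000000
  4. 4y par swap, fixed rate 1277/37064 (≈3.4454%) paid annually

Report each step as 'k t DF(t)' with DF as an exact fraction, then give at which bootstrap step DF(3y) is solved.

1 1 1953/2000
2 2 9421/10000
3 3 1831/2000
4 4 8723/10000
DF(3y) is solved at step 3

step 1 [1y] zero: DF = P = 1953/2000 ≈ 0.976500
step 2 [2y] zero: DF = P = 9421/10000 ≈ 0.942100
step 3 [3y] bond c/1=17/200: DF=(2312797/2000000 − 17/200·(0.976500+0.942100))/(1+17/200) = 1831/2000 ≈ 0.915500
step 4 [4y] swap r/1=1277/37064: DF=(1 − 1277/37064·(0.976500+0.942100+0.915500))/(1+1277/37064) = 8723/10000 ≈ 0.872300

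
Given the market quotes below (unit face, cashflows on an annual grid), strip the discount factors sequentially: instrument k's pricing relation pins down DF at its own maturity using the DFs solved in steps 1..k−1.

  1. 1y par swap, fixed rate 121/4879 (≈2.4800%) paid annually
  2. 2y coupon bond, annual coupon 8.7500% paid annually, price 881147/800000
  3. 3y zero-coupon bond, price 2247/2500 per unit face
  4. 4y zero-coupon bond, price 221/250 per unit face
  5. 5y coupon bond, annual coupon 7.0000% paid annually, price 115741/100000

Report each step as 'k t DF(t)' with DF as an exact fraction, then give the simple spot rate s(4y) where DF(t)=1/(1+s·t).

step 1 [1y] swap r/1=121/4879: DF=(1 − 121/4879·(0))/(1+121/4879) = 4879/5000 ≈ 0.975800
step 2 [2y] bond c/1=7/80: DF=(881147/800000 − 7/80·(0.975800))/(1+7/80) = 9343/10000 ≈ 0.934300
step 3 [3y] zero: DF = P = 2247/2500 ≈ 0.898800
step 4 [4y] zero: DF = P = 221/250 ≈ 0.884000
step 5 [5y] bond c/1=7/100: DF=(115741/100000 − 7/100·(0.975800+0.934300+0.898800+0.884000))/(1+7/100) = 8401/10000 ≈ 0.840100

1 1 4879/5000
2 2 9343/10000
3 3 2247/2500
4 4 221/250
5 5 8401/10000
s(4y) = (1/(221/250) − 1)/(4) = 29/884 ≈ 3.2805%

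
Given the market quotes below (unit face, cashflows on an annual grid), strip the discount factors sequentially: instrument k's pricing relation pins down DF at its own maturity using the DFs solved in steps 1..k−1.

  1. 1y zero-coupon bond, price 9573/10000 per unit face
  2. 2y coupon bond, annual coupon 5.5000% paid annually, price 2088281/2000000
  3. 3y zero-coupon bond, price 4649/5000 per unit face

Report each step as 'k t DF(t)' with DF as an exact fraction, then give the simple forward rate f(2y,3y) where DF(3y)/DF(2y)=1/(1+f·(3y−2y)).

1 1 9573/10000
2 2 4699/5000
3 3 4649/5000
f(2y,3y) = ((4699/5000)/(4649/5000) − 1)/(1) = 50/4649 ≈ 1.0755%

step 1 [1y] zero: DF = P = 9573/10000 ≈ 0.957300
step 2 [2y] bond c/1=11/200: DF=(2088281/2000000 − 11/200·(0.957300))/(1+11/200) = 4699/5000 ≈ 0.939800
step 3 [3y] zero: DF = P = 4649/5000 ≈ 0.929800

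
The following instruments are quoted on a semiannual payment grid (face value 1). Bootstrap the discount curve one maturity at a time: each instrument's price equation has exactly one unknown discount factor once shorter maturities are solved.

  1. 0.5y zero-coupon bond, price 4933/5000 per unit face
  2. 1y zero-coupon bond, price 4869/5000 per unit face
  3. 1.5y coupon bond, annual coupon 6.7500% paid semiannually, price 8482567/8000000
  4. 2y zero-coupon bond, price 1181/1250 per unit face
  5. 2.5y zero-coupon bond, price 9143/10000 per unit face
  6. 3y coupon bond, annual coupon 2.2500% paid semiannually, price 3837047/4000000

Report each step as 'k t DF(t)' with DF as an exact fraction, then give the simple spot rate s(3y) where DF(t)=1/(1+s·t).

1 1/2 4933/5000
2 1 4869/5000
3 3/2 9617/10000
4 2 1181/1250
5 5/2 9143/10000
6 3 4477/5000
s(3y) = (1/(4477/5000) − 1)/(3) = 523/13431 ≈ 3.8940%

step 1 [0.5y] zero: DF = P = 4933/5000 ≈ 0.986600
step 2 [1y] zero: DF = P = 4869/5000 ≈ 0.973800
step 3 [1.5y] bond c/2=27/800: DF=(8482567/8000000 − 27/800·(0.986600+0.973800))/(1+27/800) = 9617/10000 ≈ 0.961700
step 4 [2y] zero: DF = P = 1181/1250 ≈ 0.944800
step 5 [2.5y] zero: DF = P = 9143/10000 ≈ 0.914300
step 6 [3y] bond c/2=9/800: DF=(3837047/4000000 − 9/800·(0.986600+0.973800+0.961700+0.944800+0.914300))/(1+9/800) = 4477/5000 ≈ 0.895400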